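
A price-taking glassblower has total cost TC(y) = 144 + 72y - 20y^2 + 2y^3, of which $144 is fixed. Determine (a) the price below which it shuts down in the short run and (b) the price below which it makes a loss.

Shutdown price = $22; break-even price = $48

AVC = 72 - 20y + 2y^2; minimized at y = 5, giving min AVC = $22. That is the shutdown price.
ATC = 144/y + 72 - 20y + 2y^2. Setting dATC/dy = −144/y^2 − 20 + 4y = 0 gives y = 6 (since 4·6^3 − 20·6^2 = 144).
min ATC = 144/6 + 72 − 20·6 + 2·6^2 = $48. That is the break-even price.
Between these two prices the firm operates at a loss; above $48 it earns a profit.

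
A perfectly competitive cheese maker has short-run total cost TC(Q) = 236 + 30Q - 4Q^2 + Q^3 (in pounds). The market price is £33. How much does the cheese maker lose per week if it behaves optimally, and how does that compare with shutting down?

AVC = 30 - 4Q + Q^2; min AVC = £26 at Q = 2. Since P = £33 ≥ min AVC, the firm produces.
MC = 30 - 8Q + 3Q^2. Setting P = MC and taking the root on the rising branch gives Q* = 3.
TR = 33·3 = 99. TC = 236 + 81 = 317. Profit = 99 − 317 = -£218.
By producing, the firm covers all variable cost plus £18 of fixed cost; shutting down would lose the full £236.

Profit = -£218 at Q = 3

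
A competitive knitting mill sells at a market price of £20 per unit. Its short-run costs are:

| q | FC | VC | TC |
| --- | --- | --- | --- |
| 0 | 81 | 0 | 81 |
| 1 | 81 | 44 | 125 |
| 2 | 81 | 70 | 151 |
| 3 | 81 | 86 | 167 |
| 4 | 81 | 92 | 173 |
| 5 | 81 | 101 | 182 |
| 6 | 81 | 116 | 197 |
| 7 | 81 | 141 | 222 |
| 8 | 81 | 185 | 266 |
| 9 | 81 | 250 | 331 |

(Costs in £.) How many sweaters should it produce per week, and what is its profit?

Tabulate TR − TC: q=0: -81; q=1: -105; q=2: -111; q=3: -107; q=4: -93; q=5: -82; q=6: -77; q=7: -82; q=8: -106; q=9: -151.
Profit is maximized at q = 6. AVC there is 116/6 = £19.33 ≤ P, so producing beats shutting down (which would give -£81).

q = 6; profit = -£77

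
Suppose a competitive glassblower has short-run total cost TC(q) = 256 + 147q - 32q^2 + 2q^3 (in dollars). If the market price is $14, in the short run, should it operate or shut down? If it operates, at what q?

Shut down

Strip out fixed cost: VC = 147q - 32q^2 + 2q^3. Then AVC = 147 - 32q + 2q^2 and MC = 147 - 64q + 6q^2.
AVC is minimized where dAVC/dq = -32 + 4q = 0, at q = 8; min AVC = 147 - 32·8 + 2·8^2 = $19.
Since P = $14 < min AVC = $19, price fails to cover variable cost at any output.
Best response: produce nothing and absorb the $256 fixed cost.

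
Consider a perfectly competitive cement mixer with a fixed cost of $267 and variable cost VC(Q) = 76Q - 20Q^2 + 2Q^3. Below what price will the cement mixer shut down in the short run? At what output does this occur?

$26 per unit, at Q = 5

The firm shuts down when price falls below the minimum of average variable cost. AVC = VC/Q = 76 - 20Q + 2Q^2.
dAVC/dQ = -20 + 4Q = 0 gives Q = 5. min AVC = 76 - 20·5 + 2·5^2 = 26.
So the shutdown price is $26.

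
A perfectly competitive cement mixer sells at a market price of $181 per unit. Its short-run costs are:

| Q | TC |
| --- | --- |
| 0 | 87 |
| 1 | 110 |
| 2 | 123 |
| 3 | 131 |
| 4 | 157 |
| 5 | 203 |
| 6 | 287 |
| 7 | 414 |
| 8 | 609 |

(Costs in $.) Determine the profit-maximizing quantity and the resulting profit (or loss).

Q = 7; profit = $853

Profit at each row (π = 181Q − TC): Q=0: -87; Q=1: 71; Q=2: 239; Q=3: 412; Q=4: 567; Q=5: 702; Q=6: 799; Q=7: 853; Q=8: 839.
Profit is maximized at Q = 7. AVC there is 327/7 = $46.71 ≤ P, so producing beats shutting down (which would give -$87).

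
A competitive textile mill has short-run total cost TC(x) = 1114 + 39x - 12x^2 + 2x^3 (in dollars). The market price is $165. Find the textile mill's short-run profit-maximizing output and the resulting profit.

Profit = -$330 at x = 7

AVC = 39 - 12x + 2x^2 has its minimum $21 at x = 3; price $165 clears that bar, so the firm operates.
With MC = 39 - 24x + 6x^2, P = MC on the upward-sloping part at x* = 7.
TR = 165·7 = 1155. TC = 1114 + 371 = 1485. Profit = 1155 − 1485 = -$330.
That loss of $330 beats the $1114 the firm would lose by shutting down; producing recovers $784 of fixed cost.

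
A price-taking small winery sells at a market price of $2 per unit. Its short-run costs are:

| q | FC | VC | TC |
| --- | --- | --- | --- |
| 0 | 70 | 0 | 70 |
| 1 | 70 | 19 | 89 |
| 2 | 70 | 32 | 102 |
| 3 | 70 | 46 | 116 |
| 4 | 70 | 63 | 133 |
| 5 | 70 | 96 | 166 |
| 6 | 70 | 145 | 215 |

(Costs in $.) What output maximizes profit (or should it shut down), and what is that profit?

Profit at each row (π = 2q − TC): q=0: -70; q=1: -87; q=2: -98; q=3: -110; q=4: -125; q=5: -156; q=6: -203.
Profit is highest at q = 0. Equivalently, the lowest AVC in the table is 46/3 ≈ $15.33 at q = 3, and P = $2 falls below it — price never covers variable cost, so the firm shuts down and loses only its fixed cost.

q = 0 (shut down); profit = -$70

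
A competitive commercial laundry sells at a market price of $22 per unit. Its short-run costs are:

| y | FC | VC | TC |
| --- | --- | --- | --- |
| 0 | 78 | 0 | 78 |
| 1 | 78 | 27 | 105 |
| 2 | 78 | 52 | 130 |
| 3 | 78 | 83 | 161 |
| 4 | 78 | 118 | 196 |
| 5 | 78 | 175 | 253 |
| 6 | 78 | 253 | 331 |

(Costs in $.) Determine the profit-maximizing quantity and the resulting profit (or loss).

Compute π = P·y − TC at each output: y=0: -78; y=1: -83; y=2: -86; y=3: -95; y=4: -108; y=5: -143; y=6: -199.
Profit is highest at y = 0. Equivalently, the lowest AVC in the table is 52/2 ≈ $26 at y = 2, and P = $22 falls below it — price never covers variable cost, so the firm shuts down and loses only its fixed cost.

y = 0 (shut down); profit = -$78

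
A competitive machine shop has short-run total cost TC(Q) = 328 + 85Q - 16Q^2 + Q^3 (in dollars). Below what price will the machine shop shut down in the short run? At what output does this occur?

$21 per unit, at Q = 8

Short-run supply begins at min AVC. From VC = 85Q - 16Q^2 + Q^3, AVC = 85 - 16Q + Q^2.
At the minimum of AVC, MC = AVC. MC = 85 - 32Q + 3Q^2; setting MC = AVC gives 2Q^2 - 16Q = 0, so Q = 8. min AVC = 21.
So the shutdown price is $21.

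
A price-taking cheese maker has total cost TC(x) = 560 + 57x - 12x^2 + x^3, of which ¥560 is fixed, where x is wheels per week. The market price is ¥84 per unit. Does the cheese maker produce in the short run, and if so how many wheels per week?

Variable cost is VC = 57x - 12x^2 + x^3, so AVC = VC/x = 57 - 12x + x^2 and MC = dTC/dx = 57 - 24x + 3x^2.
AVC hits its minimum where MC = AVC, at x = 6, giving min AVC = 57 - 12·6 + 6^2 = ¥21.
Because ¥84 ≥ ¥21, revenue can cover variable cost; the firm operates.
Solving P = MC: -27 - 24x + 3x^2 = 0 ⇒ x = -1 or 9. On the upward-sloping branch, x* = 9.
Check: AVC at x = 9 is ¥30 ≤ P, so revenue covers variable cost.
Profit = P·x − TC = 84·9 − 830 = -¥74, a loss, but smaller than the ¥560 fixed cost the firm would lose by shutting down.

Produce at x = 9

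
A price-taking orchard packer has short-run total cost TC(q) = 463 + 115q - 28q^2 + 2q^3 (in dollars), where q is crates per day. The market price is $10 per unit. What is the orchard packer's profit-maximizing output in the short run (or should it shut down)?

Shut down

Variable cost is VC = 115q - 28q^2 + 2q^3, so AVC = VC/q = 115 - 28q + 2q^2 and MC = dTC/dq = 115 - 56q + 6q^2.
AVC is minimized where dAVC/dq = -28 + 4q = 0, at q = 7; min AVC = 115 - 28·7 + 2·7^2 = $17.
Since P = $10 < min AVC = $17, price fails to cover variable cost at any output.
Best response: produce nothing and absorb the $463 fixed cost.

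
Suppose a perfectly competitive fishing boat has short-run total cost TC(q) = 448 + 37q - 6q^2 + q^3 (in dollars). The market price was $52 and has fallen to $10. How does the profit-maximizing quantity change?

Output falls from 5 to 0 (the firm shuts down)

MC = 37 - 12q + 3q^2; the shutdown threshold is min AVC = $28 (at q = 3).
With P = $52 above the shutdown price, P = MC gives q = 5.
At P = $10 < min AVC = $28, price no longer covers variable cost at any output, so the firm shuts down: q = 0.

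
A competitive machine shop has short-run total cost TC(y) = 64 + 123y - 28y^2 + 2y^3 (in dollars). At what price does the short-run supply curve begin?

The shutdown price is the minimum of AVC. VC = 123y - 28y^2 + 2y^3, so AVC = 123 - 28y + 2y^2.
At the minimum of AVC, MC = AVC. MC = 123 - 56y + 6y^2; setting MC = AVC gives 4y^2 - 28y = 0, so y = 7. min AVC = 25.
The firm shuts down for any P below $25.

$25 per unit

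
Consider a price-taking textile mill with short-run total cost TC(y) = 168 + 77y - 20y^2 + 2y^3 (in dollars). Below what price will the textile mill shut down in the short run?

The shutdown price is the minimum of AVC. VC = 77y - 20y^2 + 2y^3, so AVC = 77 - 20y + 2y^2.
At the minimum of AVC, MC = AVC. MC = 77 - 40y + 6y^2; setting MC = AVC gives 4y^2 - 20y = 0, so y = 5. min AVC = 27.
So the shutdown price is $27.

$27 per unit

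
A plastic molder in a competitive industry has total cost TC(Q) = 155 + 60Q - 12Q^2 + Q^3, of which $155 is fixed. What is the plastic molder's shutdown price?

Short-run supply begins at min AVC. From VC = 60Q - 12Q^2 + Q^3, AVC = 60 - 12Q + Q^2.
dAVC/dQ = -12 + 2Q = 0 gives Q = 6. min AVC = 60 - 12·6 + 6^2 = 24.
The firm shuts down for any P below $24.

$24 per unit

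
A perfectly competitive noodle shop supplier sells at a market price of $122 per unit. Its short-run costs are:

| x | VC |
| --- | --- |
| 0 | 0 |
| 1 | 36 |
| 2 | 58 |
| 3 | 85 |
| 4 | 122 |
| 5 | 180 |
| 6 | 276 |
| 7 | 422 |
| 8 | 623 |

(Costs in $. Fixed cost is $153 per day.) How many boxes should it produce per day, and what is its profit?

x = 6; profit = $303

Compute π = P·x − TC at each output: x=0: -153; x=1: -67; x=2: 33; x=3: 128; x=4: 213; x=5: 277; x=6: 303; x=7: 279; x=8: 200.
Profit is maximized at x = 6. AVC there is 276/6 = $46 ≤ P, so producing beats shutting down (which would give -$153).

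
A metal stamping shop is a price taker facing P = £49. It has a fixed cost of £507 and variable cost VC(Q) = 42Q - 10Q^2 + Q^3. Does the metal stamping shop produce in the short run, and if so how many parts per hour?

Strip out fixed cost: VC = 42Q - 10Q^2 + Q^3. Then AVC = 42 - 10Q + Q^2 and MC = 42 - 20Q + 3Q^2.
The AVC parabola has its vertex at Q = 10/2 = 5, where AVC = 42 - 10·5 + 5^2 = £17.
Because £49 ≥ £17, revenue can cover variable cost; the firm operates.
Set P = MC: 49 = 42 - 20Q + 3Q^2 → -7 - 20Q + 3Q^2 = 0. The roots are Q = -1/3 and Q = 7; the profit-maximizing output is on the rising part of MC, so Q* = 7.
Check: AVC at Q = 7 is £21 ≤ P, so revenue covers variable cost.
Profit = P·Q − TC = 49·7 − 654 = -£311, a loss, but smaller than the £507 fixed cost the firm would lose by shutting down.

Produce at Q = 7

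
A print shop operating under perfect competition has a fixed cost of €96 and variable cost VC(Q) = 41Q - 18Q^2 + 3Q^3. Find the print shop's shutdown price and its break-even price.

AVC = 41 - 18Q + 3Q^2; minimized at Q = 3, giving min AVC = €14. That is the shutdown price.
ATC = 96/Q + 41 - 18Q + 3Q^2. Setting dATC/dQ = −96/Q^2 − 18 + 6Q = 0 gives Q = 4 (since 6·4^3 − 18·4^2 = 96).
min ATC = 96/4 + 41 − 18·4 + 3·4^2 = €41. That is the break-even price.
Between these two prices the firm operates at a loss; above €41 it earns a profit.

Shutdown price = €14; break-even price = €41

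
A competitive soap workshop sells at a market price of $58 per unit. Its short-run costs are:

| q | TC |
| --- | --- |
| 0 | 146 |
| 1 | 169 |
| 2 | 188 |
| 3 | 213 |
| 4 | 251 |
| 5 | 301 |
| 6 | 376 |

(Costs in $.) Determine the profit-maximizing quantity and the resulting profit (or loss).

q = 5; profit = -$11

Tabulate TR − TC: q=0: -146; q=1: -111; q=2: -72; q=3: -39; q=4: -19; q=5: -11; q=6: -28.
Profit is maximized at q = 5. AVC there is 155/5 = $31 ≤ P, so producing beats shutting down (which would give -$146).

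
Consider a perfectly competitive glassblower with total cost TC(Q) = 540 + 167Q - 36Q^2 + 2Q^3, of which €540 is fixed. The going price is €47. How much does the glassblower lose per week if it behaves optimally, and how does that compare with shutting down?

AVC = 167 - 36Q + 2Q^2; min AVC = €5 at Q = 9. Since P = €47 ≥ min AVC, the firm produces.
MC = 167 - 72Q + 6Q^2. Setting P = MC and taking the root on the rising branch gives Q* = 10.
TR = 47·10 = 470. TC = 540 + 70 = 610. Profit = 470 − 610 = -€140.
By producing, the firm covers all variable cost plus €400 of fixed cost; shutting down would lose the full €540.

Profit = -€140 at Q = 10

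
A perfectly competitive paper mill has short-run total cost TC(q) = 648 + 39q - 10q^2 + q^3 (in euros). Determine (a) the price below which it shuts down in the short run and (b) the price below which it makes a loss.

Shutdown price = min AVC. AVC = 39 - 10q + q^2, with vertex at q = 5 and minimum €14.
ATC = 648/q + 39 - 10q + q^2. Setting dATC/dq = −648/q^2 − 10 + 2q = 0 gives q = 9 (since 2·9^3 − 10·9^2 = 648).
min ATC = 648/9 + 39 − 10·9 + 9^2 = €102. That is the break-even price.
Between these two prices the firm operates at a loss; above €102 it earns a profit.

Shutdown price = €14; break-even price = €102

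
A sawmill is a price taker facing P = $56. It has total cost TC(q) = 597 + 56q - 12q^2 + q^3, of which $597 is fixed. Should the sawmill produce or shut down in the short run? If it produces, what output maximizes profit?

Variable cost is VC = 56q - 12q^2 + q^3, so AVC = VC/q = 56 - 12q + q^2 and MC = dTC/dq = 56 - 24q + 3q^2.
AVC is minimized where dAVC/dq = -12 + 2q = 0, at q = 6; min AVC = 56 - 12·6 + 6^2 = $20.
Since P = $56 ≥ min AVC = $20, price covers variable cost and the firm should produce.
Set P = MC: 56 = 56 - 24q + 3q^2 → -24q + 3q^2 = 0. The roots are q = 0 and q = 8; the profit-maximizing output is on the rising part of MC, so q* = 8.
Check: AVC at q = 8 is $24 ≤ P, so revenue covers variable cost.
Profit = P·q − TC = 56·8 − 789 = -$341, a loss, but smaller than the $597 fixed cost the firm would lose by shutting down.

Produce at q = 8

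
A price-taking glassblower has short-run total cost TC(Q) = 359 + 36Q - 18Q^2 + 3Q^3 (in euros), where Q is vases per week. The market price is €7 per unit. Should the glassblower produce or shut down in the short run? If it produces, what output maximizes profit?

Shut down

From TC, MC = TC'(Q) = 36 - 36Q + 9Q^2 and AVC = VC/Q = 36 - 18Q + 3Q^2.
AVC is minimized where dAVC/dQ = -18 + 6Q = 0, at Q = 3; min AVC = 36 - 18·3 + 3·3^2 = €9.
P = €7 lies below min AVC = €9; no output level covers variable cost.
The firm minimizes its loss by shutting down and losing only its fixed cost of €359.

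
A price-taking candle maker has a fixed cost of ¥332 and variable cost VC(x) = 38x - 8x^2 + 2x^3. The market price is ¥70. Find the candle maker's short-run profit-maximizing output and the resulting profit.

AVC = 38 - 8x + 2x^2 has its minimum ¥30 at x = 2; price ¥70 clears that bar, so the firm operates.
MC = 38 - 16x + 6x^2. Setting P = MC and taking the root on the rising branch gives x* = 4.
TR = 70·4 = 280. TC = 332 + 152 = 484. Profit = 280 − 484 = -¥204.
By producing, the firm covers all variable cost plus ¥128 of fixed cost; shutting down would lose the full ¥332.

Profit = -¥204 at x = 4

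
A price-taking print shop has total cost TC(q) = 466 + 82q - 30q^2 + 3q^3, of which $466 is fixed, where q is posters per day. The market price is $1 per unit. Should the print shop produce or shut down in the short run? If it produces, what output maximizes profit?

From TC, MC = TC'(q) = 82 - 60q + 9q^2 and AVC = VC/q = 82 - 30q + 3q^2.
AVC is minimized where dAVC/dq = -30 + 6q = 0, at q = 5; min AVC = 82 - 30·5 + 3·5^2 = $7.
With P < min AVC ($1 < $7), every unit sold adds to the loss.
Best response: produce nothing and absorb the $466 fixed cost.

Shut down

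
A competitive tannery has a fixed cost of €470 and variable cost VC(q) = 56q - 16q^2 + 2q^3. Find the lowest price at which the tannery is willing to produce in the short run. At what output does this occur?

Short-run supply begins at min AVC. From VC = 56q - 16q^2 + 2q^3, AVC = 56 - 16q + 2q^2.
dAVC/dq = -16 + 4q = 0 gives q = 4. min AVC = 56 - 16·4 + 2·4^2 = 24.
The firm shuts down for any P below €24.

€24 per unit, at q = 4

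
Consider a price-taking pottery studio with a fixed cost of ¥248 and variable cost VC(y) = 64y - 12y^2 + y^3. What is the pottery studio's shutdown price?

¥28 per unit

The firm shuts down when price falls below the minimum of average variable cost. AVC = VC/y = 64 - 12y + y^2.
At the minimum of AVC, MC = AVC. MC = 64 - 24y + 3y^2; setting MC = AVC gives 2y^2 - 12y = 0, so y = 6. min AVC = 28.
So the shutdown price is ¥28.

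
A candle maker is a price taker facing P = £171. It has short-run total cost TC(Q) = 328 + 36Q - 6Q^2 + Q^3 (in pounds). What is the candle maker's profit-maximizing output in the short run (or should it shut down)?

Produce at Q = 9

Strip out fixed cost: VC = 36Q - 6Q^2 + Q^3. Then AVC = 36 - 6Q + Q^2 and MC = 36 - 12Q + 3Q^2.
The AVC parabola has its vertex at Q = 6/2 = 3, where AVC = 36 - 6·3 + 3^2 = £27.
Since P = £171 ≥ min AVC = £27, price covers variable cost and the firm should produce.
P = MC gives -135 - 12Q + 3Q^2 = 0, with roots -5 and 9. Take the larger (rising MC): Q* = 9.
Check: AVC at Q = 9 is £63 ≤ P, so revenue covers variable cost.
Profit = P·Q − TC = 171·9 − 895 = £644.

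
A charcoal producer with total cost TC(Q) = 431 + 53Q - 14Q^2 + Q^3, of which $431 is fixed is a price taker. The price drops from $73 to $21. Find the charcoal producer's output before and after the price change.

MC = 53 - 28Q + 3Q^2; the shutdown threshold is min AVC = $4 (at Q = 7).
With P = $73 above the shutdown price, P = MC gives Q = 10.
At P = $21 ≥ min AVC, set P = MC: Q = 8. The firm stays open but cuts output.

Output falls from 10 to 8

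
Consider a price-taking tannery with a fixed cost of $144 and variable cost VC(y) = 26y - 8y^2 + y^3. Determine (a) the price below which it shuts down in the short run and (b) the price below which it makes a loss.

Shutdown price = $10; break-even price = $38

AVC = 26 - 8y + y^2; minimized at y = 4, giving min AVC = $10. That is the shutdown price.
ATC = 144/y + 26 - 8y + y^2. Setting dATC/dy = −144/y^2 − 8 + 2y = 0 gives y = 6 (since 2·6^3 − 8·6^2 = 144).
min ATC = 144/6 + 26 − 8·6 + 6^2 = $38. That is the break-even price.
Between these two prices the firm operates at a loss; above $38 it earns a profit.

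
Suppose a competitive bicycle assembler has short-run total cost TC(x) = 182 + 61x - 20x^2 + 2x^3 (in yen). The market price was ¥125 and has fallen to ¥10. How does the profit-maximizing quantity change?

AVC = 61 - 20x + 2x^2, minimized at x = 5 where min AVC = ¥11. MC = 61 - 40x + 6x^2.
At P = ¥125 ≥ min AVC, set P = MC on the rising branch: x = 8.
At P = ¥10 < min AVC = ¥11, price no longer covers variable cost at any output, so the firm shuts down: x = 0.

Output falls from 8 to 0 (the firm shuts down)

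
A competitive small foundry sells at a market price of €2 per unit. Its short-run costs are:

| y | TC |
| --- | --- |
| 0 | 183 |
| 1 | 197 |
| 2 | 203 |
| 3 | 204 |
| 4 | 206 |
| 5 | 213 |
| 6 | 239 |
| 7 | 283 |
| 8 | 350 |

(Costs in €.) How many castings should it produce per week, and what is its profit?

Compute π = P·y − TC at each output: y=0: -183; y=1: -195; y=2: -199; y=3: -198; y=4: -198; y=5: -203; y=6: -227; y=7: -269; y=8: -334.
Profit is highest at y = 0. Equivalently, the lowest AVC in the table is 23/4 ≈ €5.75 at y = 4, and P = €2 falls below it — price never covers variable cost, so the firm shuts down and loses only its fixed cost.

y = 0 (shut down); profit = -€183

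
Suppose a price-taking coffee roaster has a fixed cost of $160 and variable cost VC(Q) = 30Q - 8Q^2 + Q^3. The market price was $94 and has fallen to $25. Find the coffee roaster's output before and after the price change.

MC = 30 - 16Q + 3Q^2; the shutdown threshold is min AVC = $14 (at Q = 4).
At P = $94 ≥ min AVC, set P = MC on the rising branch: Q = 8.
At P = $25 ≥ min AVC, set P = MC: Q = 5. The firm stays open but cuts output.

Output falls from 8 to 5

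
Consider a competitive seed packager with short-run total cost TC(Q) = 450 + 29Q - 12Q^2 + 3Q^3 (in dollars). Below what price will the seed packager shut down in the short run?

$17 per unit

The firm shuts down when price falls below the minimum of average variable cost. AVC = VC/Q = 29 - 12Q + 3Q^2.
At the minimum of AVC, MC = AVC. MC = 29 - 24Q + 9Q^2; setting MC = AVC gives 6Q^2 - 12Q = 0, so Q = 2. min AVC = 17.
For P < $17 the firm produces nothing.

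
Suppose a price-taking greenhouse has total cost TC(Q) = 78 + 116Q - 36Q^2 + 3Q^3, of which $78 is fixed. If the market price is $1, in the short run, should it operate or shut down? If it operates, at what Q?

Variable cost is VC = 116Q - 36Q^2 + 3Q^3, so AVC = VC/Q = 116 - 36Q + 3Q^2 and MC = dTC/dQ = 116 - 72Q + 9Q^2.
AVC hits its minimum where MC = AVC, at Q = 6, giving min AVC = 116 - 36·6 + 3·6^2 = $8.
Since P = $1 < min AVC = $8, price fails to cover variable cost at any output.
Shutting down limits the loss to fixed cost, $78.

Shut down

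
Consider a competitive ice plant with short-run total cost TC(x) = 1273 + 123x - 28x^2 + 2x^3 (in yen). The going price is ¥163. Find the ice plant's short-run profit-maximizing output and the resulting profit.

Profit = -¥73 at x = 10

AVC = 123 - 28x + 2x^2; min AVC = ¥25 at x = 7. Since P = ¥163 ≥ min AVC, the firm produces.
With MC = 123 - 56x + 6x^2, P = MC on the upward-sloping part at x* = 10.
TR = 163·10 = 1630. TC = 1273 + 430 = 1703. Profit = 1630 − 1703 = -¥73.
Shutting down would mean losing the fixed cost of ¥1273, so operating at a loss of ¥73 is better by ¥1200.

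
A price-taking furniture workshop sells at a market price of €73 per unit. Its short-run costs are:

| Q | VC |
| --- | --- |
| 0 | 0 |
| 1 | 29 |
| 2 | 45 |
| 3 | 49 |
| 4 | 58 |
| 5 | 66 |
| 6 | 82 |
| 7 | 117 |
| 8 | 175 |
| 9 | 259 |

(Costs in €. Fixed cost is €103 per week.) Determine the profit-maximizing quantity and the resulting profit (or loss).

Q = 8; profit = €306

Compute π = P·Q − TC at each output: Q=0: -103; Q=1: -59; Q=2: -2; Q=3: 67; Q=4: 131; Q=5: 196; Q=6: 253; Q=7: 291; Q=8: 306; Q=9: 295.
Profit is maximized at Q = 8. AVC there is 175/8 = €21.88 ≤ P, so producing beats shutting down (which would give -€103).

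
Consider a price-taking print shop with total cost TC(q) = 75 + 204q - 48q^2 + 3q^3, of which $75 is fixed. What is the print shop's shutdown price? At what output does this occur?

The firm shuts down when price falls below the minimum of average variable cost. AVC = VC/q = 204 - 48q + 3q^2.
dAVC/dq = -48 + 6q = 0 gives q = 8. min AVC = 204 - 48·8 + 3·8^2 = 12.
For P < $12 the firm produces nothing.

$12 per unit, at q = 8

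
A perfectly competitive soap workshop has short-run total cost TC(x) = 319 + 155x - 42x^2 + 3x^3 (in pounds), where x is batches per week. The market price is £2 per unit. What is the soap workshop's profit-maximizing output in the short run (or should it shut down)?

Shut down

Variable cost is VC = 155x - 42x^2 + 3x^3, so AVC = VC/x = 155 - 42x + 3x^2 and MC = dTC/dx = 155 - 84x + 9x^2.
The AVC parabola has its vertex at x = 42/6 = 7, where AVC = 155 - 42·7 + 3·7^2 = £8.
With P < min AVC (£2 < £8), every unit sold adds to the loss.
Best response: produce nothing and absorb the £319 fixed cost.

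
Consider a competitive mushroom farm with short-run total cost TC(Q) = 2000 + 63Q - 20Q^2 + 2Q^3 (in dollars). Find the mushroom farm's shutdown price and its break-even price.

Shutdown price = min AVC. AVC = 63 - 20Q + 2Q^2, with vertex at Q = 5 and minimum $13.
ATC = 2000/Q + 63 - 20Q + 2Q^2. Setting dATC/dQ = −2000/Q^2 − 20 + 4Q = 0 gives Q = 10 (since 4·10^3 − 20·10^2 = 2000).
min ATC = 2000/10 + 63 − 20·10 + 2·10^2 = $263. That is the break-even price.
For $13 ≤ P < $263 the firm produces at a loss; below $13 it shuts down.

Shutdown price = $13; break-even price = $263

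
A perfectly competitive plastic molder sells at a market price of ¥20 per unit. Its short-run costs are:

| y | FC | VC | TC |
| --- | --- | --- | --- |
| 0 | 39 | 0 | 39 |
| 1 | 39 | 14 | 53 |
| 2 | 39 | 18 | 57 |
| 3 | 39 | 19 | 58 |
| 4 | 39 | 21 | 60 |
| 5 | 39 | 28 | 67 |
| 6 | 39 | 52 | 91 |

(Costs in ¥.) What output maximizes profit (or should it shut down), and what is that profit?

y = 5; profit = ¥33

Compute π = P·y − TC at each output: y=0: -39; y=1: -33; y=2: -17; y=3: 2; y=4: 20; y=5: 33; y=6: 29.
Profit is maximized at y = 5. AVC there is 28/5 = ¥5.60 ≤ P, so producing beats shutting down (which would give -¥39).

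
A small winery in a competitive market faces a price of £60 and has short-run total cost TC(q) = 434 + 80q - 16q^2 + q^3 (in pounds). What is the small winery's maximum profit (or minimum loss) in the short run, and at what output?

AVC = 80 - 16q + q^2 has its minimum £16 at q = 8; price £60 clears that bar, so the firm operates.
MC = 80 - 32q + 3q^2. Setting P = MC and taking the root on the rising branch gives q* = 10.
TR = 60·10 = 600. TC = 434 + 200 = 634. Profit = 600 − 634 = -£34.
That loss of £34 beats the £434 the firm would lose by shutting down; producing recovers £400 of fixed cost.

Profit = -£34 at q = 10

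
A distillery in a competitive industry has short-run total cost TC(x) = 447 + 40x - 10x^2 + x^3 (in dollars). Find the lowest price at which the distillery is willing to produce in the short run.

Short-run supply begins at min AVC. From VC = 40x - 10x^2 + x^3, AVC = 40 - 10x + x^2.
At the minimum of AVC, MC = AVC. MC = 40 - 20x + 3x^2; setting MC = AVC gives 2x^2 - 10x = 0, so x = 5. min AVC = 15.
The firm shuts down for any P below $15.

$15 per unit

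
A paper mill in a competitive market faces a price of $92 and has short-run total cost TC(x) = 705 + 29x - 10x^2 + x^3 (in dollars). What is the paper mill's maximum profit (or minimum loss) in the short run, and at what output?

AVC = 29 - 10x + x^2; min AVC = $4 at x = 5. Since P = $92 ≥ min AVC, the firm produces.
MC = 29 - 20x + 3x^2. Setting P = MC and taking the root on the rising branch gives x* = 9.
TR = 92·9 = 828. TC = 705 + 180 = 885. Profit = 828 − 885 = -$57.
Shutting down would mean losing the fixed cost of $705, so operating at a loss of $57 is better by $648.

Profit = -$57 at x = 9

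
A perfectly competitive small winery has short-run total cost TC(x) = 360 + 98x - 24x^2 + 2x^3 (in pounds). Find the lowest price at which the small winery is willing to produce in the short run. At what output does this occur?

The shutdown price is the minimum of AVC. VC = 98x - 24x^2 + 2x^3, so AVC = 98 - 24x + 2x^2.
At the minimum of AVC, MC = AVC. MC = 98 - 48x + 6x^2; setting MC = AVC gives 4x^2 - 24x = 0, so x = 6. min AVC = 26.
For P < £26 the firm produces nothing.

£26 per unit, at x = 6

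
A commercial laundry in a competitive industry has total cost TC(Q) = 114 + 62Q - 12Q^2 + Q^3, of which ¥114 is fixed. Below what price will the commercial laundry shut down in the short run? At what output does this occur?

Short-run supply begins at min AVC. From VC = 62Q - 12Q^2 + Q^3, AVC = 62 - 12Q + Q^2.
dAVC/dQ = -12 + 2Q = 0 gives Q = 6. min AVC = 62 - 12·6 + 6^2 = 26.
For P < ¥26 the firm produces nothing.

¥26 per unit, at Q = 6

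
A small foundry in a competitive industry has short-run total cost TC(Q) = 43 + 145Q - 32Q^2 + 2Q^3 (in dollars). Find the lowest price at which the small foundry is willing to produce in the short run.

The firm shuts down when price falls below the minimum of average variable cost. AVC = VC/Q = 145 - 32Q + 2Q^2.
dAVC/dQ = -32 + 4Q = 0 gives Q = 8. min AVC = 145 - 32·8 + 2·8^2 = 17.
For P < $17 the firm produces nothing.

$17 per unit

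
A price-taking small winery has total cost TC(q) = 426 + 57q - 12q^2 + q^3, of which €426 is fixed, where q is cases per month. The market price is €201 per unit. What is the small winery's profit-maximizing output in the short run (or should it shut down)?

Variable cost is VC = 57q - 12q^2 + q^3, so AVC = VC/q = 57 - 12q + q^2 and MC = dTC/dq = 57 - 24q + 3q^2.
The AVC parabola has its vertex at q = 12/2 = 6, where AVC = 57 - 12·6 + 6^2 = €21.
Because €201 ≥ €21, revenue can cover variable cost; the firm operates.
P = MC gives -144 - 24q + 3q^2 = 0, with roots -4 and 12. Take the larger (rising MC): q* = 12.
Check: AVC at q = 12 is €57 ≤ P, so revenue covers variable cost.
Profit = P·q − TC = 201·12 − 1110 = €1302.

Produce at q = 12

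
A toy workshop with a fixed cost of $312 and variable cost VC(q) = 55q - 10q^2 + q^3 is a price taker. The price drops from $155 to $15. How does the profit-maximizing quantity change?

Output falls from 10 to 0 (the firm shuts down)

AVC = 55 - 10q + q^2, minimized at q = 5 where min AVC = $30. MC = 55 - 20q + 3q^2.
With P = $155 above the shutdown price, P = MC gives q = 10.
At P = $15 < min AVC = $30, price no longer covers variable cost at any output, so the firm shuts down: q = 0.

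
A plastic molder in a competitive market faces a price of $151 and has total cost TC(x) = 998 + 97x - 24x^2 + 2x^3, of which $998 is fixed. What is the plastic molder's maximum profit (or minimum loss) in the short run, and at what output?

Profit = -$26 at x = 9

AVC = 97 - 24x + 2x^2 has its minimum $25 at x = 6; price $151 clears that bar, so the firm operates.
With MC = 97 - 48x + 6x^2, P = MC on the upward-sloping part at x* = 9.
TR = 151·9 = 1359. TC = 998 + 387 = 1385. Profit = 1359 − 1385 = -$26.
That loss of $26 beats the $998 the firm would lose by shutting down; producing recovers $972 of fixed cost.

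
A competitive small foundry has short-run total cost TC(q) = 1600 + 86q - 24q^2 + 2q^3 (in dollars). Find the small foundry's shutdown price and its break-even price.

Shutdown price = $14; break-even price = $206

Shutdown price = min AVC. AVC = 86 - 24q + 2q^2, with vertex at q = 6 and minimum $14.
ATC = 1600/q + 86 - 24q + 2q^2. Setting dATC/dq = −1600/q^2 − 24 + 4q = 0 gives q = 10 (since 4·10^3 − 24·10^2 = 1600).
min ATC = 1600/10 + 86 − 24·10 + 2·10^2 = $206. That is the break-even price.
For $14 ≤ P < $206 the firm produces at a loss; below $14 it shuts down.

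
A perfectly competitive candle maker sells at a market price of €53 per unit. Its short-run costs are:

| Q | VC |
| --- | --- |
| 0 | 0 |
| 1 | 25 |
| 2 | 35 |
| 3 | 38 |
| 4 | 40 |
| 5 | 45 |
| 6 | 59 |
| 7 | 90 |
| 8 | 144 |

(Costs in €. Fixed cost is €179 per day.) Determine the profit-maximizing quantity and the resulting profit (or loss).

Profit at each row (π = 53Q − TC): Q=0: -179; Q=1: -151; Q=2: -108; Q=3: -58; Q=4: -7; Q=5: 41; Q=6: 80; Q=7: 102; Q=8: 101.
Profit is maximized at Q = 7. AVC there is 90/7 = €12.86 ≤ P, so producing beats shutting down (which would give -€179).

Q = 7; profit = €102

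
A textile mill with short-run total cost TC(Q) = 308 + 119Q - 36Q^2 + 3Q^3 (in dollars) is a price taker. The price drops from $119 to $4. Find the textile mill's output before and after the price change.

AVC = 119 - 36Q + 3Q^2, minimized at Q = 6 where min AVC = $11. MC = 119 - 72Q + 9Q^2.
With P = $119 above the shutdown price, P = MC gives Q = 8.
At P = $4 < min AVC = $11, price no longer covers variable cost at any output, so the firm shuts down: Q = 0.

Output falls from 8 to 0 (the firm shuts down)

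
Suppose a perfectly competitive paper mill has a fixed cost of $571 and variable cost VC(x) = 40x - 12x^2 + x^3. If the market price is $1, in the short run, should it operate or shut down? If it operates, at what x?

Shut down

From TC, MC = TC'(x) = 40 - 24x + 3x^2 and AVC = VC/x = 40 - 12x + x^2.
AVC hits its minimum where MC = AVC, at x = 6, giving min AVC = 40 - 12·6 + 6^2 = $4.
P = $1 lies below min AVC = $4; no output level covers variable cost.
Shutting down limits the loss to fixed cost, $571.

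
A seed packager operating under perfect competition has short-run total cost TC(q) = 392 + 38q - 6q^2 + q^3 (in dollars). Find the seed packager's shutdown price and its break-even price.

AVC = 38 - 6q + q^2; minimized at q = 3, giving min AVC = $29. That is the shutdown price.
ATC = 392/q + 38 - 6q + q^2. Setting dATC/dq = −392/q^2 − 6 + 2q = 0 gives q = 7 (since 2·7^3 − 6·7^2 = 392).
min ATC = 392/7 + 38 − 6·7 + 7^2 = $101. That is the break-even price.
Between these two prices the firm operates at a loss; above $101 it earns a profit.

Shutdown price = $29; break-even price = $101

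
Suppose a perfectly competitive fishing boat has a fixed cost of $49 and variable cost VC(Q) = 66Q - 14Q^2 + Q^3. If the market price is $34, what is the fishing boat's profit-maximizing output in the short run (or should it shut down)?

Variable cost is VC = 66Q - 14Q^2 + Q^3, so AVC = VC/Q = 66 - 14Q + Q^2 and MC = dTC/dQ = 66 - 28Q + 3Q^2.
AVC hits its minimum where MC = AVC, at Q = 7, giving min AVC = 66 - 14·7 + 7^2 = $17.
Because $34 ≥ $17, revenue can cover variable cost; the firm operates.
Solving P = MC: 32 - 28Q + 3Q^2 = 0 ⇒ Q = 4/3 or 8. On the upward-sloping branch, Q* = 8.
Check: AVC at Q = 8 is $18 ≤ P, so revenue covers variable cost.
Profit = P·Q − TC = 34·8 − 193 = $79.

Produce at Q = 8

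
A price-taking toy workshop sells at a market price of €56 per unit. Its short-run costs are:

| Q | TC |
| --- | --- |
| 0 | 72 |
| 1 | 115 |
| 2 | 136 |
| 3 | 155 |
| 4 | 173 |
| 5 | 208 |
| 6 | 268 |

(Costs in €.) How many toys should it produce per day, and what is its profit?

Tabulate TR − TC: Q=0: -72; Q=1: -59; Q=2: -24; Q=3: 13; Q=4: 51; Q=5: 72; Q=6: 68.
Profit is maximized at Q = 5. AVC there is 136/5 = €27.20 ≤ P, so producing beats shutting down (which would give -€72).

Q = 5; profit = €72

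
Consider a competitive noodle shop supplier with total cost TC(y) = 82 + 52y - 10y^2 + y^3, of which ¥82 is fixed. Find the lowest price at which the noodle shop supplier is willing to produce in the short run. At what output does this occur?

The shutdown price is the minimum of AVC. VC = 52y - 10y^2 + y^3, so AVC = 52 - 10y + y^2.
At the minimum of AVC, MC = AVC. MC = 52 - 20y + 3y^2; setting MC = AVC gives 2y^2 - 10y = 0, so y = 5. min AVC = 27.
The firm shuts down for any P below ¥27.

¥27 per unit, at y = 5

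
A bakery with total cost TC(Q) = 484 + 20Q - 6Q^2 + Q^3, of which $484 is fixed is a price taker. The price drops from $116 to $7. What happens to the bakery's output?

Output falls from 8 to 0 (the firm shuts down)

MC = 20 - 12Q + 3Q^2; the shutdown threshold is min AVC = $11 (at Q = 3).
With P = $116 above the shutdown price, P = MC gives Q = 8.
At P = $7 < min AVC = $11, price no longer covers variable cost at any output, so the firm shuts down: Q = 0.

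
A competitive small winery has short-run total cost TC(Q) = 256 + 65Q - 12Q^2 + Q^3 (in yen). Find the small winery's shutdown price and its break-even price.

Shutdown price = min AVC. AVC = 65 - 12Q + Q^2, with vertex at Q = 6 and minimum ¥29.
ATC = 256/Q + 65 - 12Q + Q^2. Setting dATC/dQ = −256/Q^2 − 12 + 2Q = 0 gives Q = 8 (since 2·8^3 − 12·8^2 = 256).
min ATC = 256/8 + 65 − 12·8 + 8^2 = ¥65. That is the break-even price.
For ¥29 ≤ P < ¥65 the firm produces at a loss; below ¥29 it shuts down.

Shutdown price = ¥29; break-even price = ¥65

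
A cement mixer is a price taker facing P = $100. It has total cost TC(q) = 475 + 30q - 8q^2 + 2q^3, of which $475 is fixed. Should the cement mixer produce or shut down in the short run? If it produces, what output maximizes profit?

Strip out fixed cost: VC = 30q - 8q^2 + 2q^3. Then AVC = 30 - 8q + 2q^2 and MC = 30 - 16q + 6q^2.
The AVC parabola has its vertex at q = 8/4 = 2, where AVC = 30 - 8·2 + 2·2^2 = $22.
Since P = $100 ≥ min AVC = $22, price covers variable cost and the firm should produce.
Set P = MC: 100 = 30 - 16q + 6q^2 → -70 - 16q + 6q^2 = 0. The roots are q = -7/3 and q = 5; the profit-maximizing output is on the rising part of MC, so q* = 5.
Check: AVC at q = 5 is $40 ≤ P, so revenue covers variable cost.
Profit = P·q − TC = 100·5 − 675 = -$175, a loss, but smaller than the $475 fixed cost the firm would lose by shutting down.

Produce at q = 5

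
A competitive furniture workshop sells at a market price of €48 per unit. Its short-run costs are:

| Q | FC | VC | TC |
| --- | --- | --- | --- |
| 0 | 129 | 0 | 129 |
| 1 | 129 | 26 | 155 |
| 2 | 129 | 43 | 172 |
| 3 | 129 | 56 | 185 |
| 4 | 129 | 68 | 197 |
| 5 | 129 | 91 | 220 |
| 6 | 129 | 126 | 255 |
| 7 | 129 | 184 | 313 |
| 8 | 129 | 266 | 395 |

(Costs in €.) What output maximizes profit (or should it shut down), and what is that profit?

Tabulate TR − TC: Q=0: -129; Q=1: -107; Q=2: -76; Q=3: -41; Q=4: -5; Q=5: 20; Q=6: 33; Q=7: 23; Q=8: -11.
Profit is maximized at Q = 6. AVC there is 126/6 = €21 ≤ P, so producing beats shutting down (which would give -€129).

Q = 6; profit = €33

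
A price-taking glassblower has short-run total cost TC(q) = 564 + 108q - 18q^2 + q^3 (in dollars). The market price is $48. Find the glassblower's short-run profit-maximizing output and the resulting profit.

Profit = -$364 at q = 10

AVC = 108 - 18q + q^2; min AVC = $27 at q = 9. Since P = $48 ≥ min AVC, the firm produces.
With MC = 108 - 36q + 3q^2, P = MC on the upward-sloping part at q* = 10.
TR = 48·10 = 480. TC = 564 + 280 = 844. Profit = 480 − 844 = -$364.
That loss of $364 beats the $564 the firm would lose by shutting down; producing recovers $200 of fixed cost.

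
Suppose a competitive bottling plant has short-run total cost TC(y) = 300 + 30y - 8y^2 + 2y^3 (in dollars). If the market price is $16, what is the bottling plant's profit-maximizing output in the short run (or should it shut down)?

Shut down

Strip out fixed cost: VC = 30y - 8y^2 + 2y^3. Then AVC = 30 - 8y + 2y^2 and MC = 30 - 16y + 6y^2.
The AVC parabola has its vertex at y = 8/4 = 2, where AVC = 30 - 8·2 + 2·2^2 = $22.
P = $16 lies below min AVC = $22; no output level covers variable cost.
Best response: produce nothing and absorb the $300 fixed cost.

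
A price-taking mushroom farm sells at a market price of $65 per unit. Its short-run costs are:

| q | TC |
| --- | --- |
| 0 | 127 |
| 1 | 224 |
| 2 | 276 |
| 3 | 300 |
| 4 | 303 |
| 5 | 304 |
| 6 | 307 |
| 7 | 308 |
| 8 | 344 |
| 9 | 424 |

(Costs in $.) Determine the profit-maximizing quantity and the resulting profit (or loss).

Compute π = P·q − TC at each output: q=0: -127; q=1: -159; q=2: -146; q=3: -105; q=4: -43; q=5: 21; q=6: 83; q=7: 147; q=8: 176; q=9: 161.
Profit is maximized at q = 8. AVC there is 217/8 = $27.12 ≤ P, so producing beats shutting down (which would give -$127).

q = 8; profit = $176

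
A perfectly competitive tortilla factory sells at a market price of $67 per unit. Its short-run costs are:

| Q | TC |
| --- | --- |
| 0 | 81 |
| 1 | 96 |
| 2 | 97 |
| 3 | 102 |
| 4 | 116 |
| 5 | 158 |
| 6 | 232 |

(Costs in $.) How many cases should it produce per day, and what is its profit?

Q = 5; profit = $177

Profit at each row (π = 67Q − TC): Q=0: -81; Q=1: -29; Q=2: 37; Q=3: 99; Q=4: 152; Q=5: 177; Q=6: 170.
Profit is maximized at Q = 5. AVC there is 77/5 = $15.40 ≤ P, so producing beats shutting down (which would give -$81).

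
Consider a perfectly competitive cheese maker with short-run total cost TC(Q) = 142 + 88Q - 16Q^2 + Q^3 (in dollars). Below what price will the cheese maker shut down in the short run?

Short-run supply begins at min AVC. From VC = 88Q - 16Q^2 + Q^3, AVC = 88 - 16Q + Q^2.
dAVC/dQ = -16 + 2Q = 0 gives Q = 8. min AVC = 88 - 16·8 + 8^2 = 24.
For P < $24 the firm produces nothing.

$24 per unit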